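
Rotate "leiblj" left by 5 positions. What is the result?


Input: "leiblj", rotate left by 5
First 5 characters: "leibl"
Remaining characters: "j"
Concatenate remaining + first: "j" + "leibl" = "jleibl"

jleibl


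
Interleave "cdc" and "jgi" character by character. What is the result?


Interleaving "cdc" and "jgi":
  Position 0: 'c' from first, 'j' from second => "cj"
  Position 1: 'd' from first, 'g' from second => "dg"
  Position 2: 'c' from first, 'i' from second => "ci"
Result: cjdgci

cjdgci


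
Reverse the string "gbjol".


Input: gbjol
Reading characters right to left:
  Position 4: 'l'
  Position 3: 'o'
  Position 2: 'j'
  Position 1: 'b'
  Position 0: 'g'
Reversed: lojbg

lojbg


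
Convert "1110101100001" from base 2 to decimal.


Input: "1110101100001" in base 2
Positional expansion:
  Digit '1' (value 1) x 2^12 = 4096
  Digit '1' (value 1) x 2^11 = 2048
  Digit '1' (value 1) x 2^10 = 1024
  Digit '0' (value 0) x 2^9 = 0
  Digit '1' (value 1) x 2^8 = 256
  Digit '0' (value 0) x 2^7 = 0
  Digit '1' (value 1) x 2^6 = 64
  Digit '1' (value 1) x 2^5 = 32
  Digit '0' (value 0) x 2^4 = 0
  Digit '0' (value 0) x 2^3 = 0
  Digit '0' (value 0) x 2^2 = 0
  Digit '0' (value 0) x 2^1 = 0
  Digit '1' (value 1) x 2^0 = 1
Sum = 7521

7521


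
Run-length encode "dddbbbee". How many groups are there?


Input: dddbbbee
Scanning for consecutive runs:
  Group 1: 'd' x 3 (positions 0-2)
  Group 2: 'b' x 3 (positions 3-5)
  Group 3: 'e' x 2 (positions 6-7)
Total groups: 3

3


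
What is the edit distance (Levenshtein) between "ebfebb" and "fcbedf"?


Computing edit distance: "ebfebb" -> "fcbedf"
DP table:
           f    c    b    e    d    f
      0    1    2    3    4    5    6
  e   1    1    2    3    3    4    5
  b   2    2    2    2    3    4    5
  f   3    2    3    3    3    4    4
  e   4    3    3    4    3    4    5
  b   5    4    4    3    4    4    5
  b   6    5    5    4    4    5    5
Edit distance = dp[6][6] = 5

5


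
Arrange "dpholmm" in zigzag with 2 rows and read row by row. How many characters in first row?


Zigzag "dpholmm" into 2 rows:
Placing characters:
  'd' => row 0
  'p' => row 1
  'h' => row 0
  'o' => row 1
  'l' => row 0
  'm' => row 1
  'm' => row 0
Rows:
  Row 0: "dhlm"
  Row 1: "pom"
First row length: 4

4


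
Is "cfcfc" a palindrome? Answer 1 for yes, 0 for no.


Input: cfcfc
Reversed: cfcfc
  Compare pos 0 ('c') with pos 4 ('c'): match
  Compare pos 1 ('f') with pos 3 ('f'): match
Result: palindrome

1


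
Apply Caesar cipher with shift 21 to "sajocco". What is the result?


Caesar cipher: shift "sajocco" by 21
  's' (pos 18) + 21 = pos 13 = 'n'
  'a' (pos 0) + 21 = pos 21 = 'v'
  'j' (pos 9) + 21 = pos 4 = 'e'
  'o' (pos 14) + 21 = pos 9 = 'j'
  'c' (pos 2) + 21 = pos 23 = 'x'
  'c' (pos 2) + 21 = pos 23 = 'x'
  'o' (pos 14) + 21 = pos 9 = 'j'
Result: nvejxxj

nvejxxj


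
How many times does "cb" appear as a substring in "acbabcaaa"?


Searching for "cb" in "acbabcaaa"
Scanning each position:
  Position 0: "ac" => no
  Position 1: "cb" => MATCH
  Position 2: "ba" => no
  Position 3: "ab" => no
  Position 4: "bc" => no
  Position 5: "ca" => no
  Position 6: "aa" => no
  Position 7: "aa" => no
Total occurrences: 1

1


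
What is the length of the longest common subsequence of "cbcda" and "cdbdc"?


LCS of "cbcda" and "cdbdc"
DP table:
           c    d    b    d    c
      0    0    0    0    0    0
  c   0    1    1    1    1    1
  b   0    1    1    2    2    2
  c   0    1    1    2    2    3
  d   0    1    2    2    3    3
  a   0    1    2    2    3    3
LCS length = dp[5][5] = 3

3


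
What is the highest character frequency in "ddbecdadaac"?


Input: ddbecdadaac
Character counts:
  'a': 3
  'b': 1
  'c': 2
  'd': 4
  'e': 1
Maximum frequency: 4

4


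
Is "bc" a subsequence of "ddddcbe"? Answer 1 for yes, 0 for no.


Check if "bc" is a subsequence of "ddddcbe"
Greedy scan:
  Position 0 ('d'): no match needed
  Position 1 ('d'): no match needed
  Position 2 ('d'): no match needed
  Position 3 ('d'): no match needed
  Position 4 ('c'): no match needed
  Position 5 ('b'): matches sub[0] = 'b'
  Position 6 ('e'): no match needed
Only matched 1/2 characters => not a subsequence

0


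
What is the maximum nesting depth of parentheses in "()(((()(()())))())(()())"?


Input: "()(((()(()())))())(()())"
Tracking depth:
  Position 0 '(': depth becomes 1
  Position 1 ')': depth becomes 0
  Position 2 '(': depth becomes 1
  Position 3 '(': depth becomes 2
  Position 4 '(': depth becomes 3
  Position 5 '(': depth becomes 4
  Position 6 ')': depth becomes 3
  Position 7 '(': depth becomes 4
  Position 8 '(': depth becomes 5
  Position 9 ')': depth becomes 4
  Position 10 '(': depth becomes 5
  Position 11 ')': depth becomes 4
  Position 12 ')': depth becomes 3
  Position 13 ')': depth becomes 2
  Position 14 ')': depth becomes 1
  Position 15 '(': depth becomes 2
  Position 16 ')': depth becomes 1
  Position 17 ')': depth becomes 0
  Position 18 '(': depth becomes 1
  Position 19 '(': depth becomes 2
  Position 20 ')': depth becomes 1
  Position 21 '(': depth becomes 2
  Position 22 ')': depth becomes 1
  Position 23 ')': depth becomes 0
Maximum depth reached: 5

5


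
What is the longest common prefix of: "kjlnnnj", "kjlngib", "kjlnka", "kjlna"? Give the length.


Words: kjlnnnj, kjlngib, kjlnka, kjlna
  Position 0: all 'k' => match
  Position 1: all 'j' => match
  Position 2: all 'l' => match
  Position 3: all 'n' => match
  Position 4: ('n', 'g', 'k', 'a') => mismatch, stop
LCP = "kjln" (length 4)

4


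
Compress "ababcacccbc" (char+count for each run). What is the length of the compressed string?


Input: ababcacccbc
Runs:
  'a' x 1 => "a1"
  'b' x 1 => "b1"
  'a' x 1 => "a1"
  'b' x 1 => "b1"
  'c' x 1 => "c1"
  'a' x 1 => "a1"
  'c' x 3 => "c3"
  'b' x 1 => "b1"
  'c' x 1 => "c1"
Compressed: "a1b1a1b1c1a1c3b1c1"
Compressed length: 18

18


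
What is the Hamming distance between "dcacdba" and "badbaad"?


Comparing "dcacdba" and "badbaad" position by position:
  Position 0: 'd' vs 'b' => differ
  Position 1: 'c' vs 'a' => differ
  Position 2: 'a' vs 'd' => differ
  Position 3: 'c' vs 'b' => differ
  Position 4: 'd' vs 'a' => differ
  Position 5: 'b' vs 'a' => differ
  Position 6: 'a' vs 'd' => differ
Total differences (Hamming distance): 7

7


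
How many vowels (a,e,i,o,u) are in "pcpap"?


Input: pcpap
Checking each character:
  'p' at position 0: consonant
  'c' at position 1: consonant
  'p' at position 2: consonant
  'a' at position 3: vowel (running total: 1)
  'p' at position 4: consonant
Total vowels: 1

1


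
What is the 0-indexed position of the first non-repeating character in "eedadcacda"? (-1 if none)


Input: eedadcacda
Character frequencies:
  'a': 3
  'c': 2
  'd': 3
  'e': 2
Scanning left to right for freq == 1:
  Position 0 ('e'): freq=2, skip
  Position 1 ('e'): freq=2, skip
  Position 2 ('d'): freq=3, skip
  Position 3 ('a'): freq=3, skip
  Position 4 ('d'): freq=3, skip
  Position 5 ('c'): freq=2, skip
  Position 6 ('a'): freq=3, skip
  Position 7 ('c'): freq=2, skip
  Position 8 ('d'): freq=3, skip
  Position 9 ('a'): freq=3, skip
  No unique character found => answer = -1

-1


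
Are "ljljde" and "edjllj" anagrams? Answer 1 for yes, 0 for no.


Strings: "ljljde", "edjllj"
Sorted first:  dejjll
Sorted second: dejjll
Sorted forms match => anagrams

1


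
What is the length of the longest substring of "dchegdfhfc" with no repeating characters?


Input: "dchegdfhfc"
Sliding window (track last position of each char):
  Position 0 ('d'): window [0,0] length 1 -- new best
  Position 1 ('c'): window [0,1] length 2 -- new best
  Position 2 ('h'): window [0,2] length 3 -- new best
  Position 3 ('e'): window [0,3] length 4 -- new best
  Position 4 ('g'): window [0,4] length 5 -- new best
  Position 5 ('d'): repeat (last at 0), move window start to 1
  Position 5 ('d'): window [1,5] length 5
  Position 6 ('f'): window [1,6] length 6 -- new best
  Position 7 ('h'): repeat (last at 2), move window start to 3
  Position 7 ('h'): window [3,7] length 5
  Position 8 ('f'): repeat (last at 6), move window start to 7
  Position 8 ('f'): window [7,8] length 2
  Position 9 ('c'): window [7,9] length 3
Longest substring with no repeats: "chegdf" with length 6

6


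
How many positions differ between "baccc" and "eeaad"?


Comparing "baccc" and "eeaad" position by position:
  Position 0: 'b' vs 'e' => DIFFER
  Position 1: 'a' vs 'e' => DIFFER
  Position 2: 'c' vs 'a' => DIFFER
  Position 3: 'c' vs 'a' => DIFFER
  Position 4: 'c' vs 'd' => DIFFER
Positions that differ: 5

5


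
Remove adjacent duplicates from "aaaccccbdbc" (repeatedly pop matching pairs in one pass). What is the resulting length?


Input: aaaccccbdbc
Stack-based adjacent duplicate removal:
  Read 'a': push. Stack: a
  Read 'a': matches stack top 'a' => pop. Stack: (empty)
  Read 'a': push. Stack: a
  Read 'c': push. Stack: ac
  Read 'c': matches stack top 'c' => pop. Stack: a
  Read 'c': push. Stack: ac
  Read 'c': matches stack top 'c' => pop. Stack: a
  Read 'b': push. Stack: ab
  Read 'd': push. Stack: abd
  Read 'b': push. Stack: abdb
  Read 'c': push. Stack: abdbc
Final stack: "abdbc" (length 5)

5


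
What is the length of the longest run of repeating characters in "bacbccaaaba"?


Input: "bacbccaaaba"
Scanning for longest run:
  Position 1 ('a'): new char, reset run to 1
  Position 2 ('c'): new char, reset run to 1
  Position 3 ('b'): new char, reset run to 1
  Position 4 ('c'): new char, reset run to 1
  Position 5 ('c'): continues run of 'c', length=2
  Position 6 ('a'): new char, reset run to 1
  Position 7 ('a'): continues run of 'a', length=2
  Position 8 ('a'): continues run of 'a', length=3
  Position 9 ('b'): new char, reset run to 1
  Position 10 ('a'): new char, reset run to 1
Longest run: 'a' with length 3

3


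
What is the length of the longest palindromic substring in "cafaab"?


Input: "cafaab"
Checking substrings for palindromes:
  [1:4] "afa" (len 3) => palindrome
  [3:5] "aa" (len 2) => palindrome
Longest palindromic substring: "afa" with length 3

3


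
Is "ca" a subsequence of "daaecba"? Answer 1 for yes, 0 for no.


Check if "ca" is a subsequence of "daaecba"
Greedy scan:
  Position 0 ('d'): no match needed
  Position 1 ('a'): no match needed
  Position 2 ('a'): no match needed
  Position 3 ('e'): no match needed
  Position 4 ('c'): matches sub[0] = 'c'
  Position 5 ('b'): no match needed
  Position 6 ('a'): matches sub[1] = 'a'
All 2 characters matched => is a subsequence

1


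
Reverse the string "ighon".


Input: ighon
Reading characters right to left:
  Position 4: 'n'
  Position 3: 'o'
  Position 2: 'h'
  Position 1: 'g'
  Position 0: 'i'
Reversed: nohgi

nohgi


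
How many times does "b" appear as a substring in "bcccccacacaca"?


Searching for "b" in "bcccccacacaca"
Scanning each position:
  Position 0: "b" => MATCH
  Position 1: "c" => no
  Position 2: "c" => no
  Position 3: "c" => no
  Position 4: "c" => no
  Position 5: "c" => no
  Position 6: "a" => no
  Position 7: "c" => no
  Position 8: "a" => no
  Position 9: "c" => no
  Position 10: "a" => no
  Position 11: "c" => no
  Position 12: "a" => no
Total occurrences: 1

1


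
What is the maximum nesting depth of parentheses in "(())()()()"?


Input: "(())()()()"
Tracking depth:
  Position 0 '(': depth becomes 1
  Position 1 '(': depth becomes 2
  Position 2 ')': depth becomes 1
  Position 3 ')': depth becomes 0
  Position 4 '(': depth becomes 1
  Position 5 ')': depth becomes 0
  Position 6 '(': depth becomes 1
  Position 7 ')': depth becomes 0
  Position 8 '(': depth becomes 1
  Position 9 ')': depth becomes 0
Maximum depth reached: 2

2


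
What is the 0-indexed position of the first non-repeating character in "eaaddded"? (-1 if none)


Input: eaaddded
Character frequencies:
  'a': 2
  'd': 4
  'e': 2
Scanning left to right for freq == 1:
  Position 0 ('e'): freq=2, skip
  Position 1 ('a'): freq=2, skip
  Position 2 ('a'): freq=2, skip
  Position 3 ('d'): freq=4, skip
  Position 4 ('d'): freq=4, skip
  Position 5 ('d'): freq=4, skip
  Position 6 ('e'): freq=2, skip
  Position 7 ('d'): freq=4, skip
  No unique character found => answer = -1

-1


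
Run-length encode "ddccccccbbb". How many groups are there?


Input: ddccccccbbb
Scanning for consecutive runs:
  Group 1: 'd' x 2 (positions 0-1)
  Group 2: 'c' x 6 (positions 2-7)
  Group 3: 'b' x 3 (positions 8-10)
Total groups: 3

3


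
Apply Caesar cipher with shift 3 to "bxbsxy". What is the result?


Caesar cipher: shift "bxbsxy" by 3
  'b' (pos 1) + 3 = pos 4 = 'e'
  'x' (pos 23) + 3 = pos 0 = 'a'
  'b' (pos 1) + 3 = pos 4 = 'e'
  's' (pos 18) + 3 = pos 21 = 'v'
  'x' (pos 23) + 3 = pos 0 = 'a'
  'y' (pos 24) + 3 = pos 1 = 'b'
Result: eaevab

eaevab


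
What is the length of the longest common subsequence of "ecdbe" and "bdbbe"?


LCS of "ecdbe" and "bdbbe"
DP table:
           b    d    b    b    e
      0    0    0    0    0    0
  e   0    0    0    0    0    1
  c   0    0    0    0    0    1
  d   0    0    1    1    1    1
  b   0    1    1    2    2    2
  e   0    1    1    2    2    3
LCS length = dp[5][5] = 3

3


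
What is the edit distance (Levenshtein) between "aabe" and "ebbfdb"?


Computing edit distance: "aabe" -> "ebbfdb"
DP table:
           e    b    b    f    d    b
      0    1    2    3    4    5    6
  a   1    1    2    3    4    5    6
  a   2    2    2    3    4    5    6
  b   3    3    2    2    3    4    5
  e   4    3    3    3    3    4    5
Edit distance = dp[4][6] = 5

5


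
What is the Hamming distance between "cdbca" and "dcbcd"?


Comparing "cdbca" and "dcbcd" position by position:
  Position 0: 'c' vs 'd' => differ
  Position 1: 'd' vs 'c' => differ
  Position 2: 'b' vs 'b' => same
  Position 3: 'c' vs 'c' => same
  Position 4: 'a' vs 'd' => differ
Total differences (Hamming distance): 3

3


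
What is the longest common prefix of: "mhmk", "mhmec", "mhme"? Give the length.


Words: mhmk, mhmec, mhme
  Position 0: all 'm' => match
  Position 1: all 'h' => match
  Position 2: all 'm' => match
  Position 3: ('k', 'e', 'e') => mismatch, stop
LCP = "mhm" (length 3)

3


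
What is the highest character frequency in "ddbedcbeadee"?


Input: ddbedcbeadee
Character counts:
  'a': 1
  'b': 2
  'c': 1
  'd': 4
  'e': 4
Maximum frequency: 4

4


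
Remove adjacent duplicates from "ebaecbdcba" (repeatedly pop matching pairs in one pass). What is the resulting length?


Input: ebaecbdcba
Stack-based adjacent duplicate removal:
  Read 'e': push. Stack: e
  Read 'b': push. Stack: eb
  Read 'a': push. Stack: eba
  Read 'e': push. Stack: ebae
  Read 'c': push. Stack: ebaec
  Read 'b': push. Stack: ebaecb
  Read 'd': push. Stack: ebaecbd
  Read 'c': push. Stack: ebaecbdc
  Read 'b': push. Stack: ebaecbdcb
  Read 'a': push. Stack: ebaecbdcba
Final stack: "ebaecbdcba" (length 10)

10


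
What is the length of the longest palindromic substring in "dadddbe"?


Input: "dadddbe"
Checking substrings for palindromes:
  [0:3] "dad" (len 3) => palindrome
  [2:5] "ddd" (len 3) => palindrome
  [2:4] "dd" (len 2) => palindrome
  [3:5] "dd" (len 2) => palindrome
Longest palindromic substring: "dad" with length 3

3


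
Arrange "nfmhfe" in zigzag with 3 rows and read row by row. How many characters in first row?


Zigzag "nfmhfe" into 3 rows:
Placing characters:
  'n' => row 0
  'f' => row 1
  'm' => row 2
  'h' => row 1
  'f' => row 0
  'e' => row 1
Rows:
  Row 0: "nf"
  Row 1: "fhe"
  Row 2: "m"
First row length: 2

2


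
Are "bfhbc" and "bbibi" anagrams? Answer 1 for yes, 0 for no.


Strings: "bfhbc", "bbibi"
Sorted first:  bbcfh
Sorted second: bbbii
Differ at position 2: 'c' vs 'b' => not anagrams

0


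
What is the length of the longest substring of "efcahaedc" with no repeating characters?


Input: "efcahaedc"
Sliding window (track last position of each char):
  Position 0 ('e'): window [0,0] length 1 -- new best
  Position 1 ('f'): window [0,1] length 2 -- new best
  Position 2 ('c'): window [0,2] length 3 -- new best
  Position 3 ('a'): window [0,3] length 4 -- new best
  Position 4 ('h'): window [0,4] length 5 -- new best
  Position 5 ('a'): repeat (last at 3), move window start to 4
  Position 5 ('a'): window [4,5] length 2
  Position 6 ('e'): window [4,6] length 3
  Position 7 ('d'): window [4,7] length 4
  Position 8 ('c'): window [4,8] length 5
Longest substring with no repeats: "efcah" with length 5

5


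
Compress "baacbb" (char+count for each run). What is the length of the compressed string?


Input: baacbb
Runs:
  'b' x 1 => "b1"
  'a' x 2 => "a2"
  'c' x 1 => "c1"
  'b' x 2 => "b2"
Compressed: "b1a2c1b2"
Compressed length: 8

8


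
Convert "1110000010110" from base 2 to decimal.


Input: "1110000010110" in base 2
Positional expansion:
  Digit '1' (value 1) x 2^12 = 4096
  Digit '1' (value 1) x 2^11 = 2048
  Digit '1' (value 1) x 2^10 = 1024
  Digit '0' (value 0) x 2^9 = 0
  Digit '0' (value 0) x 2^8 = 0
  Digit '0' (value 0) x 2^7 = 0
  Digit '0' (value 0) x 2^6 = 0
  Digit '0' (value 0) x 2^5 = 0
  Digit '1' (value 1) x 2^4 = 16
  Digit '0' (value 0) x 2^3 = 0
  Digit '1' (value 1) x 2^2 = 4
  Digit '1' (value 1) x 2^1 = 2
  Digit '0' (value 0) x 2^0 = 0
Sum = 7190

7190


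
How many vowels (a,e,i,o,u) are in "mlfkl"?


Input: mlfkl
Checking each character:
  'm' at position 0: consonant
  'l' at position 1: consonant
  'f' at position 2: consonant
  'k' at position 3: consonant
  'l' at position 4: consonant
Total vowels: 0

0


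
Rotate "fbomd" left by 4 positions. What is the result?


Input: "fbomd", rotate left by 4
First 4 characters: "fbom"
Remaining characters: "d"
Concatenate remaining + first: "d" + "fbom" = "dfbom"

dfbom


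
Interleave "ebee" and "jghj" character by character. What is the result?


Interleaving "ebee" and "jghj":
  Position 0: 'e' from first, 'j' from second => "ej"
  Position 1: 'b' from first, 'g' from second => "bg"
  Position 2: 'e' from first, 'h' from second => "eh"
  Position 3: 'e' from first, 'j' from second => "ej"
Result: ejbgehej

ejbgehej


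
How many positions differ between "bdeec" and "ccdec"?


Comparing "bdeec" and "ccdec" position by position:
  Position 0: 'b' vs 'c' => DIFFER
  Position 1: 'd' vs 'c' => DIFFER
  Position 2: 'e' vs 'd' => DIFFER
  Position 3: 'e' vs 'e' => same
  Position 4: 'c' vs 'c' => same
Positions that differ: 3

3


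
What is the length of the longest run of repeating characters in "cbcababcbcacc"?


Input: "cbcababcbcacc"
Scanning for longest run:
  Position 1 ('b'): new char, reset run to 1
  Position 2 ('c'): new char, reset run to 1
  Position 3 ('a'): new char, reset run to 1
  Position 4 ('b'): new char, reset run to 1
  Position 5 ('a'): new char, reset run to 1
  Position 6 ('b'): new char, reset run to 1
  Position 7 ('c'): new char, reset run to 1
  Position 8 ('b'): new char, reset run to 1
  Position 9 ('c'): new char, reset run to 1
  Position 10 ('a'): new char, reset run to 1
  Position 11 ('c'): new char, reset run to 1
  Position 12 ('c'): continues run of 'c', length=2
Longest run: 'c' with length 2

2


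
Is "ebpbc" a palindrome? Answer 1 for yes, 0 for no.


Input: ebpbc
Reversed: cbpbe
  Compare pos 0 ('e') with pos 4 ('c'): MISMATCH
  Compare pos 1 ('b') with pos 3 ('b'): match
Result: not a palindrome

0


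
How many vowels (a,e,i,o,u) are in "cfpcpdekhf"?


Input: cfpcpdekhf
Checking each character:
  'c' at position 0: consonant
  'f' at position 1: consonant
  'p' at position 2: consonant
  'c' at position 3: consonant
  'p' at position 4: consonant
  'd' at position 5: consonant
  'e' at position 6: vowel (running total: 1)
  'k' at position 7: consonant
  'h' at position 8: consonant
  'f' at position 9: consonant
Total vowels: 1

1


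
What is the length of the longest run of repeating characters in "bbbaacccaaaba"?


Input: "bbbaacccaaaba"
Scanning for longest run:
  Position 1 ('b'): continues run of 'b', length=2
  Position 2 ('b'): continues run of 'b', length=3
  Position 3 ('a'): new char, reset run to 1
  Position 4 ('a'): continues run of 'a', length=2
  Position 5 ('c'): new char, reset run to 1
  Position 6 ('c'): continues run of 'c', length=2
  Position 7 ('c'): continues run of 'c', length=3
  Position 8 ('a'): new char, reset run to 1
  Position 9 ('a'): continues run of 'a', length=2
  Position 10 ('a'): continues run of 'a', length=3
  Position 11 ('b'): new char, reset run to 1
  Position 12 ('a'): new char, reset run to 1
Longest run: 'b' with length 3

3


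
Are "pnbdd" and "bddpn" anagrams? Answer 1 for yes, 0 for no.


Strings: "pnbdd", "bddpn"
Sorted first:  bddnp
Sorted second: bddnp
Sorted forms match => anagrams

1


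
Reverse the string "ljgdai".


Input: ljgdai
Reading characters right to left:
  Position 5: 'i'
  Position 4: 'a'
  Position 3: 'd'
  Position 2: 'g'
  Position 1: 'j'
  Position 0: 'l'
Reversed: iadgjl

iadgjl


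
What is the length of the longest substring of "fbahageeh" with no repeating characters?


Input: "fbahageeh"
Sliding window (track last position of each char):
  Position 0 ('f'): window [0,0] length 1 -- new best
  Position 1 ('b'): window [0,1] length 2 -- new best
  Position 2 ('a'): window [0,2] length 3 -- new best
  Position 3 ('h'): window [0,3] length 4 -- new best
  Position 4 ('a'): repeat (last at 2), move window start to 3
  Position 4 ('a'): window [3,4] length 2
  Position 5 ('g'): window [3,5] length 3
  Position 6 ('e'): window [3,6] length 4
  Position 7 ('e'): repeat (last at 6), move window start to 7
  Position 7 ('e'): window [7,7] length 1
  Position 8 ('h'): window [7,8] length 2
Longest substring with no repeats: "fbah" with length 4

4


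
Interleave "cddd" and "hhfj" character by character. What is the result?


Interleaving "cddd" and "hhfj":
  Position 0: 'c' from first, 'h' from second => "ch"
  Position 1: 'd' from first, 'h' from second => "dh"
  Position 2: 'd' from first, 'f' from second => "df"
  Position 3: 'd' from first, 'j' from second => "dj"
Result: chdhdfdj

chdhdfdj


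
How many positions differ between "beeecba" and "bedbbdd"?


Comparing "beeecba" and "bedbbdd" position by position:
  Position 0: 'b' vs 'b' => same
  Position 1: 'e' vs 'e' => same
  Position 2: 'e' vs 'd' => DIFFER
  Position 3: 'e' vs 'b' => DIFFER
  Position 4: 'c' vs 'b' => DIFFER
  Position 5: 'b' vs 'd' => DIFFER
  Position 6: 'a' vs 'd' => DIFFER
Positions that differ: 5

5


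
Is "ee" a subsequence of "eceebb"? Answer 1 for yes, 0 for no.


Check if "ee" is a subsequence of "eceebb"
Greedy scan:
  Position 0 ('e'): matches sub[0] = 'e'
  Position 1 ('c'): no match needed
  Position 2 ('e'): matches sub[1] = 'e'
  Position 3 ('e'): no match needed
  Position 4 ('b'): no match needed
  Position 5 ('b'): no match needed
All 2 characters matched => is a subsequence

1


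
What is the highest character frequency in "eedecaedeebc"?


Input: eedecaedeebc
Character counts:
  'a': 1
  'b': 1
  'c': 2
  'd': 2
  'e': 6
Maximum frequency: 6

6


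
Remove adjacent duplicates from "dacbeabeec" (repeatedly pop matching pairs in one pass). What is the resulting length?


Input: dacbeabeec
Stack-based adjacent duplicate removal:
  Read 'd': push. Stack: d
  Read 'a': push. Stack: da
  Read 'c': push. Stack: dac
  Read 'b': push. Stack: dacb
  Read 'e': push. Stack: dacbe
  Read 'a': push. Stack: dacbea
  Read 'b': push. Stack: dacbeab
  Read 'e': push. Stack: dacbeabe
  Read 'e': matches stack top 'e' => pop. Stack: dacbeab
  Read 'c': push. Stack: dacbeabc
Final stack: "dacbeabc" (length 8)

8


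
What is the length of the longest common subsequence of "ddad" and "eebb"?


LCS of "ddad" and "eebb"
DP table:
           e    e    b    b
      0    0    0    0    0
  d   0    0    0    0    0
  d   0    0    0    0    0
  a   0    0    0    0    0
  d   0    0    0    0    0
LCS length = dp[4][4] = 0

0


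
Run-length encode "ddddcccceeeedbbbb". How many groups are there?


Input: ddddcccceeeedbbbb
Scanning for consecutive runs:
  Group 1: 'd' x 4 (positions 0-3)
  Group 2: 'c' x 4 (positions 4-7)
  Group 3: 'e' x 4 (positions 8-11)
  Group 4: 'd' x 1 (positions 12-12)
  Group 5: 'b' x 4 (positions 13-16)
Total groups: 5

5


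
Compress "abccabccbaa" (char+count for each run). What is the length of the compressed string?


Input: abccabccbaa
Runs:
  'a' x 1 => "a1"
  'b' x 1 => "b1"
  'c' x 2 => "c2"
  'a' x 1 => "a1"
  'b' x 1 => "b1"
  'c' x 2 => "c2"
  'b' x 1 => "b1"
  'a' x 2 => "a2"
Compressed: "a1b1c2a1b1c2b1a2"
Compressed length: 16

16


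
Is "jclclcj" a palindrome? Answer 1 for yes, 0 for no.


Input: jclclcj
Reversed: jclclcj
  Compare pos 0 ('j') with pos 6 ('j'): match
  Compare pos 1 ('c') with pos 5 ('c'): match
  Compare pos 2 ('l') with pos 4 ('l'): match
Result: palindrome

1


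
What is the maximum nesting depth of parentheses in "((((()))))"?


Input: "((((()))))"
Tracking depth:
  Position 0 '(': depth becomes 1
  Position 1 '(': depth becomes 2
  Position 2 '(': depth becomes 3
  Position 3 '(': depth becomes 4
  Position 4 '(': depth becomes 5
  Position 5 ')': depth becomes 4
  Position 6 ')': depth becomes 3
  Position 7 ')': depth becomes 2
  Position 8 ')': depth becomes 1
  Position 9 ')': depth becomes 0
Maximum depth reached: 5

5


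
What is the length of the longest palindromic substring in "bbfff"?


Input: "bbfff"
Checking substrings for palindromes:
  [2:5] "fff" (len 3) => palindrome
  [0:2] "bb" (len 2) => palindrome
  [2:4] "ff" (len 2) => palindrome
  [3:5] "ff" (len 2) => palindrome
Longest palindromic substring: "fff" with length 3

3


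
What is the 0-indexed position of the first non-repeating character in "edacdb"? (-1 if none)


Input: edacdb
Character frequencies:
  'a': 1
  'b': 1
  'c': 1
  'd': 2
  'e': 1
Scanning left to right for freq == 1:
  Position 0 ('e'): unique! => answer = 0

0


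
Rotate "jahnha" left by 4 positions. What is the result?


Input: "jahnha", rotate left by 4
First 4 characters: "jahn"
Remaining characters: "ha"
Concatenate remaining + first: "ha" + "jahn" = "hajahn"

hajahn


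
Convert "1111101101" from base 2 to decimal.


Input: "1111101101" in base 2
Positional expansion:
  Digit '1' (value 1) x 2^9 = 512
  Digit '1' (value 1) x 2^8 = 256
  Digit '1' (value 1) x 2^7 = 128
  Digit '1' (value 1) x 2^6 = 64
  Digit '1' (value 1) x 2^5 = 32
  Digit '0' (value 0) x 2^4 = 0
  Digit '1' (value 1) x 2^3 = 8
  Digit '1' (value 1) x 2^2 = 4
  Digit '0' (value 0) x 2^1 = 0
  Digit '1' (value 1) x 2^0 = 1
Sum = 1005

1005


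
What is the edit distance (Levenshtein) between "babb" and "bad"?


Computing edit distance: "babb" -> "bad"
DP table:
           b    a    d
      0    1    2    3
  b   1    0    1    2
  a   2    1    0    1
  b   3    2    1    1
  b   4    3    2    2
Edit distance = dp[4][3] = 2

2


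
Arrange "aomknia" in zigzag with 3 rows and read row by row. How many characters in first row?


Zigzag "aomknia" into 3 rows:
Placing characters:
  'a' => row 0
  'o' => row 1
  'm' => row 2
  'k' => row 1
  'n' => row 0
  'i' => row 1
  'a' => row 2
Rows:
  Row 0: "an"
  Row 1: "oki"
  Row 2: "ma"
First row length: 2

2


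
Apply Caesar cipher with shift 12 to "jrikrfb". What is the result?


Caesar cipher: shift "jrikrfb" by 12
  'j' (pos 9) + 12 = pos 21 = 'v'
  'r' (pos 17) + 12 = pos 3 = 'd'
  'i' (pos 8) + 12 = pos 20 = 'u'
  'k' (pos 10) + 12 = pos 22 = 'w'
  'r' (pos 17) + 12 = pos 3 = 'd'
  'f' (pos 5) + 12 = pos 17 = 'r'
  'b' (pos 1) + 12 = pos 13 = 'n'
Result: vduwdrn

vduwdrn


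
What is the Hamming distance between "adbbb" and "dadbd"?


Comparing "adbbb" and "dadbd" position by position:
  Position 0: 'a' vs 'd' => differ
  Position 1: 'd' vs 'a' => differ
  Position 2: 'b' vs 'd' => differ
  Position 3: 'b' vs 'b' => same
  Position 4: 'b' vs 'd' => differ
Total differences (Hamming distance): 4

4


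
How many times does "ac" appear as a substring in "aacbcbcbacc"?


Searching for "ac" in "aacbcbcbacc"
Scanning each position:
  Position 0: "aa" => no
  Position 1: "ac" => MATCH
  Position 2: "cb" => no
  Position 3: "bc" => no
  Position 4: "cb" => no
  Position 5: "bc" => no
  Position 6: "cb" => no
  Position 7: "ba" => no
  Position 8: "ac" => MATCH
  Position 9: "cc" => no
Total occurrences: 2

2


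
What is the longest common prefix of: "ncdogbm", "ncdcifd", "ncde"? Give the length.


Words: ncdogbm, ncdcifd, ncde
  Position 0: all 'n' => match
  Position 1: all 'c' => match
  Position 2: all 'd' => match
  Position 3: ('o', 'c', 'e') => mismatch, stop
LCP = "ncd" (length 3)

3


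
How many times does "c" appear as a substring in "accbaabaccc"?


Searching for "c" in "accbaabaccc"
Scanning each position:
  Position 0: "a" => no
  Position 1: "c" => MATCH
  Position 2: "c" => MATCH
  Position 3: "b" => no
  Position 4: "a" => no
  Position 5: "a" => no
  Position 6: "b" => no
  Position 7: "a" => no
  Position 8: "c" => MATCH
  Position 9: "c" => MATCH
  Position 10: "c" => MATCH
Total occurrences: 5

5


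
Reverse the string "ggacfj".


Input: ggacfj
Reading characters right to left:
  Position 5: 'j'
  Position 4: 'f'
  Position 3: 'c'
  Position 2: 'a'
  Position 1: 'g'
  Position 0: 'g'
Reversed: jfcagg

jfcagg


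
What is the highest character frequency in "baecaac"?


Input: baecaac
Character counts:
  'a': 3
  'b': 1
  'c': 2
  'e': 1
Maximum frequency: 3

3


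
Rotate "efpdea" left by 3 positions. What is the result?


Input: "efpdea", rotate left by 3
First 3 characters: "efp"
Remaining characters: "dea"
Concatenate remaining + first: "dea" + "efp" = "deaefp"

deaefp


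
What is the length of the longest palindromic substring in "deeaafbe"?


Input: "deeaafbe"
Checking substrings for palindromes:
  [1:3] "ee" (len 2) => palindrome
  [3:5] "aa" (len 2) => palindrome
Longest palindromic substring: "ee" with length 2

2


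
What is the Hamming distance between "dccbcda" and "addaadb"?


Comparing "dccbcda" and "addaadb" position by position:
  Position 0: 'd' vs 'a' => differ
  Position 1: 'c' vs 'd' => differ
  Position 2: 'c' vs 'd' => differ
  Position 3: 'b' vs 'a' => differ
  Position 4: 'c' vs 'a' => differ
  Position 5: 'd' vs 'd' => same
  Position 6: 'a' vs 'b' => differ
Total differences (Hamming distance): 6

6


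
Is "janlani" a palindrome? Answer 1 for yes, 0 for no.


Input: janlani
Reversed: inalnaj
  Compare pos 0 ('j') with pos 6 ('i'): MISMATCH
  Compare pos 1 ('a') with pos 5 ('n'): MISMATCH
  Compare pos 2 ('n') with pos 4 ('a'): MISMATCH
Result: not a palindrome

0


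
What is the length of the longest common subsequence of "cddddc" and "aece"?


LCS of "cddddc" and "aece"
DP table:
           a    e    c    e
      0    0    0    0    0
  c   0    0    0    1    1
  d   0    0    0    1    1
  d   0    0    0    1    1
  d   0    0    0    1    1
  d   0    0    0    1    1
  c   0    0    0    1    1
LCS length = dp[6][4] = 1

1


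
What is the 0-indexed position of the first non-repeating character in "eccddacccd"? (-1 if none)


Input: eccddacccd
Character frequencies:
  'a': 1
  'c': 5
  'd': 3
  'e': 1
Scanning left to right for freq == 1:
  Position 0 ('e'): unique! => answer = 0

0


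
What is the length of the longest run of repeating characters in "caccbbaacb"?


Input: "caccbbaacb"
Scanning for longest run:
  Position 1 ('a'): new char, reset run to 1
  Position 2 ('c'): new char, reset run to 1
  Position 3 ('c'): continues run of 'c', length=2
  Position 4 ('b'): new char, reset run to 1
  Position 5 ('b'): continues run of 'b', length=2
  Position 6 ('a'): new char, reset run to 1
  Position 7 ('a'): continues run of 'a', length=2
  Position 8 ('c'): new char, reset run to 1
  Position 9 ('b'): new char, reset run to 1
Longest run: 'c' with length 2

2


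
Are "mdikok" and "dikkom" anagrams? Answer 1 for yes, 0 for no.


Strings: "mdikok", "dikkom"
Sorted first:  dikkmo
Sorted second: dikkmo
Sorted forms match => anagrams

1


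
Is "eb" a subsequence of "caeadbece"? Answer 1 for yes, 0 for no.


Check if "eb" is a subsequence of "caeadbece"
Greedy scan:
  Position 0 ('c'): no match needed
  Position 1 ('a'): no match needed
  Position 2 ('e'): matches sub[0] = 'e'
  Position 3 ('a'): no match needed
  Position 4 ('d'): no match needed
  Position 5 ('b'): matches sub[1] = 'b'
  Position 6 ('e'): no match needed
  Position 7 ('c'): no match needed
  Position 8 ('e'): no match needed
All 2 characters matched => is a subsequence

1


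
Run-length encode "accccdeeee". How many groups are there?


Input: accccdeeee
Scanning for consecutive runs:
  Group 1: 'a' x 1 (positions 0-0)
  Group 2: 'c' x 4 (positions 1-4)
  Group 3: 'd' x 1 (positions 5-5)
  Group 4: 'e' x 4 (positions 6-9)
Total groups: 4

4


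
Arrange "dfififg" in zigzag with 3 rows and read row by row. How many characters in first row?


Zigzag "dfififg" into 3 rows:
Placing characters:
  'd' => row 0
  'f' => row 1
  'i' => row 2
  'f' => row 1
  'i' => row 0
  'f' => row 1
  'g' => row 2
Rows:
  Row 0: "di"
  Row 1: "fff"
  Row 2: "ig"
First row length: 2

2


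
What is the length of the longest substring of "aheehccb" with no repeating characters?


Input: "aheehccb"
Sliding window (track last position of each char):
  Position 0 ('a'): window [0,0] length 1 -- new best
  Position 1 ('h'): window [0,1] length 2 -- new best
  Position 2 ('e'): window [0,2] length 3 -- new best
  Position 3 ('e'): repeat (last at 2), move window start to 3
  Position 3 ('e'): window [3,3] length 1
  Position 4 ('h'): window [3,4] length 2
  Position 5 ('c'): window [3,5] length 3
  Position 6 ('c'): repeat (last at 5), move window start to 6
  Position 6 ('c'): window [6,6] length 1
  Position 7 ('b'): window [6,7] length 2
Longest substring with no repeats: "ahe" with length 3

3


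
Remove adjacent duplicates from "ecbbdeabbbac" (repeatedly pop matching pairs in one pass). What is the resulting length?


Input: ecbbdeabbbac
Stack-based adjacent duplicate removal:
  Read 'e': push. Stack: e
  Read 'c': push. Stack: ec
  Read 'b': push. Stack: ecb
  Read 'b': matches stack top 'b' => pop. Stack: ec
  Read 'd': push. Stack: ecd
  Read 'e': push. Stack: ecde
  Read 'a': push. Stack: ecdea
  Read 'b': push. Stack: ecdeab
  Read 'b': matches stack top 'b' => pop. Stack: ecdea
  Read 'b': push. Stack: ecdeab
  Read 'a': push. Stack: ecdeaba
  Read 'c': push. Stack: ecdeabac
Final stack: "ecdeabac" (length 8)

8


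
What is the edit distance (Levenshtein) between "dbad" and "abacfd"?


Computing edit distance: "dbad" -> "abacfd"
DP table:
           a    b    a    c    f    d
      0    1    2    3    4    5    6
  d   1    1    2    3    4    5    5
  b   2    2    1    2    3    4    5
  a   3    2    2    1    2    3    4
  d   4    3    3    2    2    3    3
Edit distance = dp[4][6] = 3

3


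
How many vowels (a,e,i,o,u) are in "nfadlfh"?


Input: nfadlfh
Checking each character:
  'n' at position 0: consonant
  'f' at position 1: consonant
  'a' at position 2: vowel (running total: 1)
  'd' at position 3: consonant
  'l' at position 4: consonant
  'f' at position 5: consonant
  'h' at position 6: consonant
Total vowels: 1

1


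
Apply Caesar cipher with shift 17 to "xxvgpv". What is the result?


Caesar cipher: shift "xxvgpv" by 17
  'x' (pos 23) + 17 = pos 14 = 'o'
  'x' (pos 23) + 17 = pos 14 = 'o'
  'v' (pos 21) + 17 = pos 12 = 'm'
  'g' (pos 6) + 17 = pos 23 = 'x'
  'p' (pos 15) + 17 = pos 6 = 'g'
  'v' (pos 21) + 17 = pos 12 = 'm'
Result: oomxgm

oomxgm


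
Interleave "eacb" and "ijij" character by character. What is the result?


Interleaving "eacb" and "ijij":
  Position 0: 'e' from first, 'i' from second => "ei"
  Position 1: 'a' from first, 'j' from second => "aj"
  Position 2: 'c' from first, 'i' from second => "ci"
  Position 3: 'b' from first, 'j' from second => "bj"
Result: eiajcibj

eiajcibj


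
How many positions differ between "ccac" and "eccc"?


Comparing "ccac" and "eccc" position by position:
  Position 0: 'c' vs 'e' => DIFFER
  Position 1: 'c' vs 'c' => same
  Position 2: 'a' vs 'c' => DIFFER
  Position 3: 'c' vs 'c' => same
Positions that differ: 2

2


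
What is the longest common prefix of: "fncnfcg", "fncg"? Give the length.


Words: fncnfcg, fncg
  Position 0: all 'f' => match
  Position 1: all 'n' => match
  Position 2: all 'c' => match
  Position 3: ('n', 'g') => mismatch, stop
LCP = "fnc" (length 3)

3


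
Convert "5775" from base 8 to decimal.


Input: "5775" in base 8
Positional expansion:
  Digit '5' (value 5) x 8^3 = 2560
  Digit '7' (value 7) x 8^2 = 448
  Digit '7' (value 7) x 8^1 = 56
  Digit '5' (value 5) x 8^0 = 5
Sum = 3069

3069


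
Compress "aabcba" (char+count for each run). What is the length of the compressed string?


Input: aabcba
Runs:
  'a' x 2 => "a2"
  'b' x 1 => "b1"
  'c' x 1 => "c1"
  'b' x 1 => "b1"
  'a' x 1 => "a1"
Compressed: "a2b1c1b1a1"
Compressed length: 10

10


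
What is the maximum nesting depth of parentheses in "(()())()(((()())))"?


Input: "(()())()(((()())))"
Tracking depth:
  Position 0 '(': depth becomes 1
  Position 1 '(': depth becomes 2
  Position 2 ')': depth becomes 1
  Position 3 '(': depth becomes 2
  Position 4 ')': depth becomes 1
  Position 5 ')': depth becomes 0
  Position 6 '(': depth becomes 1
  Position 7 ')': depth becomes 0
  Position 8 '(': depth becomes 1
  Position 9 '(': depth becomes 2
  Position 10 '(': depth becomes 3
  Position 11 '(': depth becomes 4
  Position 12 ')': depth becomes 3
  Position 13 '(': depth becomes 4
  Position 14 ')': depth becomes 3
  Position 15 ')': depth becomes 2
  Position 16 ')': depth becomes 1
  Position 17 ')': depth becomes 0
Maximum depth reached: 4

4


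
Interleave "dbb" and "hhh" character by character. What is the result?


Interleaving "dbb" and "hhh":
  Position 0: 'd' from first, 'h' from second => "dh"
  Position 1: 'b' from first, 'h' from second => "bh"
  Position 2: 'b' from first, 'h' from second => "bh"
Result: dhbhbh

dhbhbh


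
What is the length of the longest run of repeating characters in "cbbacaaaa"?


Input: "cbbacaaaa"
Scanning for longest run:
  Position 1 ('b'): new char, reset run to 1
  Position 2 ('b'): continues run of 'b', length=2
  Position 3 ('a'): new char, reset run to 1
  Position 4 ('c'): new char, reset run to 1
  Position 5 ('a'): new char, reset run to 1
  Position 6 ('a'): continues run of 'a', length=2
  Position 7 ('a'): continues run of 'a', length=3
  Position 8 ('a'): continues run of 'a', length=4
Longest run: 'a' with length 4

4


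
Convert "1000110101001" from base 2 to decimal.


Input: "1000110101001" in base 2
Positional expansion:
  Digit '1' (value 1) x 2^12 = 4096
  Digit '0' (value 0) x 2^11 = 0
  Digit '0' (value 0) x 2^10 = 0
  Digit '0' (value 0) x 2^9 = 0
  Digit '1' (value 1) x 2^8 = 256
  Digit '1' (value 1) x 2^7 = 128
  Digit '0' (value 0) x 2^6 = 0
  Digit '1' (value 1) x 2^5 = 32
  Digit '0' (value 0) x 2^4 = 0
  Digit '1' (value 1) x 2^3 = 8
  Digit '0' (value 0) x 2^2 = 0
  Digit '0' (value 0) x 2^1 = 0
  Digit '1' (value 1) x 2^0 = 1
Sum = 4521

4521


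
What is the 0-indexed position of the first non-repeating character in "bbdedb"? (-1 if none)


Input: bbdedb
Character frequencies:
  'b': 3
  'd': 2
  'e': 1
Scanning left to right for freq == 1:
  Position 0 ('b'): freq=3, skip
  Position 1 ('b'): freq=3, skip
  Position 2 ('d'): freq=2, skip
  Position 3 ('e'): unique! => answer = 3

3


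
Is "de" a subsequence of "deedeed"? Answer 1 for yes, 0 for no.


Check if "de" is a subsequence of "deedeed"
Greedy scan:
  Position 0 ('d'): matches sub[0] = 'd'
  Position 1 ('e'): matches sub[1] = 'e'
  Position 2 ('e'): no match needed
  Position 3 ('d'): no match needed
  Position 4 ('e'): no match needed
  Position 5 ('e'): no match needed
  Position 6 ('d'): no match needed
All 2 characters matched => is a subsequence

1
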